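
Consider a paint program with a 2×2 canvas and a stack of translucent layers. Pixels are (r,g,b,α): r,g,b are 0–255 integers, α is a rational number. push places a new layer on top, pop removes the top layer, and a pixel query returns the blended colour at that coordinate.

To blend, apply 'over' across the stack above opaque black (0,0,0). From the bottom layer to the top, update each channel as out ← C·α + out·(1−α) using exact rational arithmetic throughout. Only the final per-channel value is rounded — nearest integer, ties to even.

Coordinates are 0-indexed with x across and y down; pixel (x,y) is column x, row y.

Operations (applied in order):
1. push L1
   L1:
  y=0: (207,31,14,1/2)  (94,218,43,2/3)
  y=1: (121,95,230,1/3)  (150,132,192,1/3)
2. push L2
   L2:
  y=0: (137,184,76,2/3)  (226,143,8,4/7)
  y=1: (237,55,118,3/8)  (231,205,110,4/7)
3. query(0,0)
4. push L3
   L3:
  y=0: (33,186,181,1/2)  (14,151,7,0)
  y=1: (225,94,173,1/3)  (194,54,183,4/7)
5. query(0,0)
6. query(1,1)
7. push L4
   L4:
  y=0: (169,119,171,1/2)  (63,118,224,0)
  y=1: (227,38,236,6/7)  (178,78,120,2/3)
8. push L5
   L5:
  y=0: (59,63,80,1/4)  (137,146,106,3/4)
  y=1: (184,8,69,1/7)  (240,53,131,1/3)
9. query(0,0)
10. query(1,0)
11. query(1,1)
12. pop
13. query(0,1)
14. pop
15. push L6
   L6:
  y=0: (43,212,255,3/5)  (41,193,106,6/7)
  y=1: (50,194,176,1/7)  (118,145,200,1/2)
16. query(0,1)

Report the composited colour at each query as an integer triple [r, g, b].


(0,0) stack=L1,L2; from [0,0,0]:
L1 α=1/2: [207/2, 31/2, 7]
L2 α=2/3: [755/6, 767/6, 53]
rounded: [126, 128, 53]

at x=0,y=0 over L1,L2,L3:
L1 α=1/2: [207/2, 31/2, 7]
L2 α=2/3: [755/6, 767/6, 53]
L3 α=1/2: [953/12, 1883/12, 117]
= [79, 157, 117]

(1,1) stack=L1,L2,L3; from [0,0,0]:
L1 α=1/3: [50, 44, 64]
L2 α=4/7: [1074/7, 136, 632/7]
L3 α=4/7: [8654/49, 624/7, 7020/49]
→ [177, 89, 143]

(0,0) stack=L1,L2,L3,L4,L5; from [0,0,0]:
+L1 (α=1/2) → [207/2, 31/2, 7]
+L2 (α=2/3) → [755/6, 767/6, 53]
+L3 (α=1/2) → [953/12, 1883/12, 117]
+L4 (α=1/2) → [2981/24, 3311/24, 144]
+L5 (α=1/4) → [3453/32, 3815/32, 128]
rounded: [108, 119, 128]

query (1,0) [L1,L2,L3,L4,L5] — begin 0,0,0
+L1 (α=2/3) → [188/3, 436/3, 86/3]
+L2 (α=4/7) → [156, 144, 118/7]
+L3 (α=0) → [156, 144, 118/7]
+L4 (α=0) → [156, 144, 118/7]
+L5 (α=3/4) → [567/4, 291/2, 586/7]
= [142, 146, 84]

(1,1) stack=L1,L2,L3,L4,L5; from [0,0,0]:
L1 α=1/3: [50, 44, 64]
L2 α=4/7: [1074/7, 136, 632/7]
L3 α=4/7: [8654/49, 624/7, 7020/49]
L4 α=2/3: [26098/147, 572/7, 6260/49]
L5 α=1/3: [87476/441, 505/7, 6313/49]
→ [198, 72, 129]

at x=0,y=1 over L1,L2,L3,L4:
+L1 (α=1/3) → [121/3, 95/3, 230/3]
+L2 (α=3/8) → [1369/12, 485/12, 553/6]
+L3 (α=1/3) → [2719/18, 1049/18, 1072/9]
+L4 (α=6/7) → [27235/126, 5153/126, 13816/63]
= [216, 41, 219]

query (0,1) [L1,L2,L3,L6] — begin 0,0,0
after L1 α=1/3: [121/3, 95/3, 230/3]
after L2 α=3/8: [1369/12, 485/12, 553/6]
after L3 α=1/3: [2719/18, 1049/18, 1072/9]
after L6 α=1/7: [2869/21, 233/3, 2672/21]
rounded: [137, 78, 127]


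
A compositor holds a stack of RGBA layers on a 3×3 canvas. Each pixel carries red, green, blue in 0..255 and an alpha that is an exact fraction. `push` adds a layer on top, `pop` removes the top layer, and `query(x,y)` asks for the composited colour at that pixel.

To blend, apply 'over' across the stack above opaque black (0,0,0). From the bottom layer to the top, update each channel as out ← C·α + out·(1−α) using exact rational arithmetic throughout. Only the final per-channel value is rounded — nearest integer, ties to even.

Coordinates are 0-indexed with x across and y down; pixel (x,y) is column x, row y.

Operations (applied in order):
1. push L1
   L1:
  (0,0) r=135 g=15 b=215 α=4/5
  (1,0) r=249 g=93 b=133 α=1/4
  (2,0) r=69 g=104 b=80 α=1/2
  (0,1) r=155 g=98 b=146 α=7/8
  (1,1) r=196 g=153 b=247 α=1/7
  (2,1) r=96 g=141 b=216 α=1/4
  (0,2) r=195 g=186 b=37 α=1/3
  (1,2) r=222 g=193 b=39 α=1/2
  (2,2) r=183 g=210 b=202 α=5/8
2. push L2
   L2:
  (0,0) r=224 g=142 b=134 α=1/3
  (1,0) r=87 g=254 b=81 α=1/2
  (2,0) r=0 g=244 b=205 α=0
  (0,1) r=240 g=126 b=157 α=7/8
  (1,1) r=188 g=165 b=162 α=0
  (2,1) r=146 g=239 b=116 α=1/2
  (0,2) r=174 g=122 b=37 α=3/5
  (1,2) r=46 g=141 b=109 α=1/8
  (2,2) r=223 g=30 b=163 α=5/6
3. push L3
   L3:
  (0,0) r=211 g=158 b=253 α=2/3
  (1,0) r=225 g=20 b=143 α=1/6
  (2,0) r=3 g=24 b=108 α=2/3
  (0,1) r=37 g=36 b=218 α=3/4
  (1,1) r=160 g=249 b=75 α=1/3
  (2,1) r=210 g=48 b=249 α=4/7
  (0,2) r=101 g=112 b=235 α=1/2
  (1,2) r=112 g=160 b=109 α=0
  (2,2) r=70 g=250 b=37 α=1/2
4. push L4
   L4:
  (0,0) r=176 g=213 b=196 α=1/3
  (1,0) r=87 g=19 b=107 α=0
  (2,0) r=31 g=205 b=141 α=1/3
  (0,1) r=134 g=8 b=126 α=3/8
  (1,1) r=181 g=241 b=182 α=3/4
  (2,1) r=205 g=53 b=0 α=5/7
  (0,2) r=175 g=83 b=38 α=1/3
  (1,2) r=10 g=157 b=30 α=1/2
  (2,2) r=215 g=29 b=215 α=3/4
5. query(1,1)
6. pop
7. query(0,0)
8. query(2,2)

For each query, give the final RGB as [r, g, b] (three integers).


at x=1,y=1 over L1,L2,L3,L4:
+L1 (α=1/7) → [28, 153/7, 247/7]
+L2 (α=0) → [28, 153/7, 247/7]
+L3 (α=1/3) → [72, 683/7, 1019/21]
+L4 (α=3/4) → [615/4, 1436/7, 12485/84]
rounded: [154, 205, 149]

at x=0,y=0 over L1,L2,L3:
+L1 (α=4/5) → [108, 12, 172]
+L2 (α=1/3) → [440/3, 166/3, 478/3]
+L3 (α=2/3) → [1706/9, 1114/9, 1996/9]
rounded: [190, 124, 222]

at x=2,y=2 over L1,L2,L3:
+L1 (α=5/8) → [915/8, 525/4, 505/4]
+L2 (α=5/6) → [9835/48, 375/8, 1255/8]
+L3 (α=1/2) → [13195/96, 2375/16, 1551/16]
= [137, 148, 97]


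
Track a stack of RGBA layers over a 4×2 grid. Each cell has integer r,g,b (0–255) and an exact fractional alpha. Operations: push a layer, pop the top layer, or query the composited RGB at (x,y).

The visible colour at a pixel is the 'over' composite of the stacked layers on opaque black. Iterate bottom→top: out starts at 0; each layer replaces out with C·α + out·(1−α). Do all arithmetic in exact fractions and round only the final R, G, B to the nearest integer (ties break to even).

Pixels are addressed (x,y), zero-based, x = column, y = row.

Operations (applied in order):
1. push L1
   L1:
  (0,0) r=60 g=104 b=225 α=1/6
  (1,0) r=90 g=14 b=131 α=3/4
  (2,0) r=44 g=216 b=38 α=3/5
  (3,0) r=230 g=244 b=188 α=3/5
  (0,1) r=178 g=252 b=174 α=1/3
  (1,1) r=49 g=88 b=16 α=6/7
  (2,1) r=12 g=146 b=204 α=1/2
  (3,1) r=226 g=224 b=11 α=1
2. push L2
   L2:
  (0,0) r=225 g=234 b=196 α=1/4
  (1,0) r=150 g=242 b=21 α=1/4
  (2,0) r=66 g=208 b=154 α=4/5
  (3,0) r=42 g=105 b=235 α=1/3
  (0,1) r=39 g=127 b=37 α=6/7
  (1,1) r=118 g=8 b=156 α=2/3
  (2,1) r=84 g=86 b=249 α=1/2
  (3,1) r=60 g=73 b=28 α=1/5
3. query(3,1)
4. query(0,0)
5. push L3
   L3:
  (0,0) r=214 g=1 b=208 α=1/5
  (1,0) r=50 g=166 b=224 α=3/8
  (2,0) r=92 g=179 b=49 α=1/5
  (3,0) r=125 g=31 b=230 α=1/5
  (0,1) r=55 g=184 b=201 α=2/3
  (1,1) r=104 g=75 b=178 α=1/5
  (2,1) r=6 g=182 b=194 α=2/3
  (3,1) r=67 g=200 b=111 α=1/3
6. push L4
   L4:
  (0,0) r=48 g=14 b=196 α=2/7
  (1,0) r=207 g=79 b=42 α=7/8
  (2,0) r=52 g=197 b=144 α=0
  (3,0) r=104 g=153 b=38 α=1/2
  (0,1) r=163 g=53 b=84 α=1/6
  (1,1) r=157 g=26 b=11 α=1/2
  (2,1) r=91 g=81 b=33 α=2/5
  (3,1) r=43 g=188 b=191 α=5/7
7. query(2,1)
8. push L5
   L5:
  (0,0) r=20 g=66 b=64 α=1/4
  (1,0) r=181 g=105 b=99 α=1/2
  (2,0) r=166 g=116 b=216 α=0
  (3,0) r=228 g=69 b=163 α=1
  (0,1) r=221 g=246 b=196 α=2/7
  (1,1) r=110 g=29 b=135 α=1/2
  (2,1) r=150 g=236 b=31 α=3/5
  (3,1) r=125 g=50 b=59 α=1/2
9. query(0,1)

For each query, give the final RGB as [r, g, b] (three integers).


at x=3,y=1 over L1,L2:
L1 α=1: [226, 224, 11]
L2 α=1/5: [964/5, 969/5, 72/5]
rounded: [193, 194, 14]

at x=0,y=0 over L1,L2:
after L1 α=1/6: [10, 52/3, 75/2]
after L2 α=1/4: [255/4, 143/2, 617/8]
→ [64, 72, 77]

(2,1) stack=L1,L2,L3,L4; from [0,0,0]:
after L1 α=1/2: [6, 73, 102]
after L2 α=1/2: [45, 159/2, 351/2]
after L3 α=2/3: [19, 887/6, 1127/6]
after L4 α=2/5: [239/5, 1211/10, 1259/10]
→ [48, 121, 126]

(0,1) stack=L1,L2,L3,L4,L5; from [0,0,0]:
+L1 (α=1/3) → [178/3, 84, 58]
+L2 (α=6/7) → [880/21, 846/7, 40]
+L3 (α=2/3) → [3190/63, 3422/21, 442/3]
+L4 (α=1/6) → [26219/378, 18223/126, 1231/9]
+L5 (α=2/7) → [298171/2646, 153107/882, 9683/63]
rounded: [113, 174, 154]


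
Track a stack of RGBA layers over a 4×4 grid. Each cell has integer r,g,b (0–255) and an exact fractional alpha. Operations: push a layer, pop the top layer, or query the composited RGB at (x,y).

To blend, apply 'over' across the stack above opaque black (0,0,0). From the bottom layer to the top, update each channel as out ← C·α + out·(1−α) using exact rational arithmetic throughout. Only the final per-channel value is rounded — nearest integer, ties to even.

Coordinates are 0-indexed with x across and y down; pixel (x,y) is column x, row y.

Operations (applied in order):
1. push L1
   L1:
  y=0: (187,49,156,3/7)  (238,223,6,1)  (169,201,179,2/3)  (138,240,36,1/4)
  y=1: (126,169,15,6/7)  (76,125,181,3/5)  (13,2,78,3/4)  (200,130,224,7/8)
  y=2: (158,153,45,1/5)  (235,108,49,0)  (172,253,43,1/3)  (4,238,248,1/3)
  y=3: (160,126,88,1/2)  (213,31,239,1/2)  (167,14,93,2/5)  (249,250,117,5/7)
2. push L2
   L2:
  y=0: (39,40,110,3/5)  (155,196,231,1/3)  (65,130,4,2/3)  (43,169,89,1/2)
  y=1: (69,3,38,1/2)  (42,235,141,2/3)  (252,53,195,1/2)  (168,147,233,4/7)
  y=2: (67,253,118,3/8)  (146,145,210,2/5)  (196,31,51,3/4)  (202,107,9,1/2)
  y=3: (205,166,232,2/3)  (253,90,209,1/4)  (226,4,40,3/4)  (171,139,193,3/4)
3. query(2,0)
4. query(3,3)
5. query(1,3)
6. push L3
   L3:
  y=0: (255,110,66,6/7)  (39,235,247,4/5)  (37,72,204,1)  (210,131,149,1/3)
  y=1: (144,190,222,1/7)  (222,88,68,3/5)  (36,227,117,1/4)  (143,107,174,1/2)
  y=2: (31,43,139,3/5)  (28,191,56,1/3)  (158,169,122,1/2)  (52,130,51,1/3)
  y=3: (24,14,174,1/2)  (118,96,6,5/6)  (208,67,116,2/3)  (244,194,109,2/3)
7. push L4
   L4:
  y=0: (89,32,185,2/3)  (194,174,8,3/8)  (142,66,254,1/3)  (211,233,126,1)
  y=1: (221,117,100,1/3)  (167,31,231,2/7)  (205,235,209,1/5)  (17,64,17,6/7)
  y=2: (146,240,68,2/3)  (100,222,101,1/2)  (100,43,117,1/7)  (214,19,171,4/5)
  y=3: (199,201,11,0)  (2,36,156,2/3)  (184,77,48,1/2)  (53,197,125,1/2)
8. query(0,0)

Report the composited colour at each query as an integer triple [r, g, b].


query (2,0) [L1,L2] — begin 0,0,0
after L1 α=2/3: [338/3, 134, 358/3]
after L2 α=2/3: [728/9, 394/3, 382/9]
rounded: [81, 131, 42]

(3,3) stack=L1,L2; from [0,0,0]:
+L1 (α=5/7) → [1245/7, 1250/7, 585/7]
+L2 (α=3/4) → [1209/7, 4169/28, 2319/14]
→ [173, 149, 166]

query (1,3) [L1,L2] — begin 0,0,0
L1 α=1/2: [213/2, 31/2, 239/2]
L2 α=1/4: [1145/8, 273/8, 1135/8]
= [143, 34, 142]

query (0,0) [L1,L2,L3,L4] — begin 0,0,0
L1 α=3/7: [561/7, 21, 468/7]
L2 α=3/5: [1941/35, 162/5, 3246/35]
L3 α=6/7: [55491/245, 3462/35, 17106/245]
L4 α=2/3: [99101/735, 5702/105, 107756/735]
= [135, 54, 147]


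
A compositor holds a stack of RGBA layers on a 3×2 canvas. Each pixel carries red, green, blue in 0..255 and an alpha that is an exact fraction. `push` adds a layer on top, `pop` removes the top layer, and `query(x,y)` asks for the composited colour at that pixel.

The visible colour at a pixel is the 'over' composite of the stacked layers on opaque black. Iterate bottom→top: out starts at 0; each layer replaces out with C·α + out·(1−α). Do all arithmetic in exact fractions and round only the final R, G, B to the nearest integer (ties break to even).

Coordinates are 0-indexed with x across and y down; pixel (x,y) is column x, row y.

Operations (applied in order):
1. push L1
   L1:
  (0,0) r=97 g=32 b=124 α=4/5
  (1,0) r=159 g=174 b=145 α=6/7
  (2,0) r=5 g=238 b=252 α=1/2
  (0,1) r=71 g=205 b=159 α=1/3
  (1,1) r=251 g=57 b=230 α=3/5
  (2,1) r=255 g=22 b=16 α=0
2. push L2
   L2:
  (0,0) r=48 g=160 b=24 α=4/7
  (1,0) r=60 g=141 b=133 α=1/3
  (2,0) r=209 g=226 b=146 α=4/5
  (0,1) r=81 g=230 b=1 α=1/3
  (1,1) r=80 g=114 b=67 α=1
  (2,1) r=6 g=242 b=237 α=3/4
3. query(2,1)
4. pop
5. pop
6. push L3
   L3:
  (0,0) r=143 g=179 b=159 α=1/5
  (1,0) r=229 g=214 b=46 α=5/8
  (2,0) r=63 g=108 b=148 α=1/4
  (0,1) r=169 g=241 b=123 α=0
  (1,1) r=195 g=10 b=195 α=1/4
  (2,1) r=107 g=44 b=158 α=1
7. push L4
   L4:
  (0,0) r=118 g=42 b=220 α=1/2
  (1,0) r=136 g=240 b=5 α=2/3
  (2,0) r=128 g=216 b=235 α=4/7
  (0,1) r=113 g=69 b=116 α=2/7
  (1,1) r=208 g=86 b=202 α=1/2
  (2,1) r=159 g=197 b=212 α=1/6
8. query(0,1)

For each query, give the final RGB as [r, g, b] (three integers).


at x=2,y=1 over L1,L2:
after L1 α=0: [0, 0, 0]
after L2 α=3/4: [9/2, 363/2, 711/4]
= [4, 182, 178]

at x=0,y=1 over L3,L4:
after L3 α=0: [0, 0, 0]
after L4 α=2/7: [226/7, 138/7, 232/7]
= [32, 20, 33]


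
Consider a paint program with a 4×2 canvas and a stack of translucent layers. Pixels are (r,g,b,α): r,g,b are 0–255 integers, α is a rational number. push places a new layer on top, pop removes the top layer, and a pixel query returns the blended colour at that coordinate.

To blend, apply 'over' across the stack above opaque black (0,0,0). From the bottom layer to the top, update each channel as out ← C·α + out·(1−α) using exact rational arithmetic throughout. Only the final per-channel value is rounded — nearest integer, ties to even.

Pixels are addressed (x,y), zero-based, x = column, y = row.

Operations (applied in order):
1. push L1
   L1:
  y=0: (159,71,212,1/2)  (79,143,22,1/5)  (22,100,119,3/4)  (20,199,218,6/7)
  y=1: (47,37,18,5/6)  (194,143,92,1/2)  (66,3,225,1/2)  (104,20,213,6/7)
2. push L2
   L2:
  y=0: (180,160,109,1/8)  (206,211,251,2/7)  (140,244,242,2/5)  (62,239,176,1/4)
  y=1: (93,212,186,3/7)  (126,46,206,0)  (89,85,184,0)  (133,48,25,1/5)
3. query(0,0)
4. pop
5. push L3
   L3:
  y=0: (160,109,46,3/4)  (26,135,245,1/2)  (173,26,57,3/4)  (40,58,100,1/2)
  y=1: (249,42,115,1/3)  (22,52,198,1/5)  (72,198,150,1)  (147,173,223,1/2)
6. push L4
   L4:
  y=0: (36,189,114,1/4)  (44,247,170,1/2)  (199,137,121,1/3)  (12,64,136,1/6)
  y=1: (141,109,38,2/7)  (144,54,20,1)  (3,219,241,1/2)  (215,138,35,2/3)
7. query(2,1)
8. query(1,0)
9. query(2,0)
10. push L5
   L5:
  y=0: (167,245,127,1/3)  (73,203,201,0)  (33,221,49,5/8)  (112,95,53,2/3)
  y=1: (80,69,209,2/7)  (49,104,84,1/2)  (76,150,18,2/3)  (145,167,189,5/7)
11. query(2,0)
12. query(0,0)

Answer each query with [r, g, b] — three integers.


query (0,0) [L1,L2] — begin 0,0,0
+L1 (α=1/2) → [159/2, 71/2, 106]
+L2 (α=1/8) → [1473/16, 817/16, 851/8]
→ [92, 51, 106]

(2,1) stack=L1,L3,L4; from [0,0,0]:
after L1 α=1/2: [33, 3/2, 225/2]
after L3 α=1: [72, 198, 150]
after L4 α=1/2: [75/2, 417/2, 391/2]
rounded: [38, 208, 196]

at x=1,y=0 over L1,L3,L4:
after L1 α=1/5: [79/5, 143/5, 22/5]
after L3 α=1/2: [209/10, 409/5, 1247/10]
after L4 α=1/2: [649/20, 822/5, 2947/20]
rounded: [32, 164, 147]

(2,0) stack=L1,L3,L4; from [0,0,0]:
after L1 α=3/4: [33/2, 75, 357/4]
after L3 α=3/4: [1071/8, 153/4, 1041/16]
after L4 α=1/3: [1867/12, 427/6, 2009/24]
= [156, 71, 84]

at x=2,y=0 over L1,L3,L4,L5:
+L1 (α=3/4) → [33/2, 75, 357/4]
+L3 (α=3/4) → [1071/8, 153/4, 1041/16]
+L4 (α=1/3) → [1867/12, 427/6, 2009/24]
+L5 (α=5/8) → [2527/32, 2637/16, 3969/64]
rounded: [79, 165, 62]

(0,0) stack=L1,L3,L4,L5; from [0,0,0]:
+L1 (α=1/2) → [159/2, 71/2, 106]
+L3 (α=3/4) → [1119/8, 725/8, 61]
+L4 (α=1/4) → [3645/32, 3687/32, 297/4]
+L5 (α=1/3) → [6317/48, 7607/48, 551/6]
= [132, 158, 92]


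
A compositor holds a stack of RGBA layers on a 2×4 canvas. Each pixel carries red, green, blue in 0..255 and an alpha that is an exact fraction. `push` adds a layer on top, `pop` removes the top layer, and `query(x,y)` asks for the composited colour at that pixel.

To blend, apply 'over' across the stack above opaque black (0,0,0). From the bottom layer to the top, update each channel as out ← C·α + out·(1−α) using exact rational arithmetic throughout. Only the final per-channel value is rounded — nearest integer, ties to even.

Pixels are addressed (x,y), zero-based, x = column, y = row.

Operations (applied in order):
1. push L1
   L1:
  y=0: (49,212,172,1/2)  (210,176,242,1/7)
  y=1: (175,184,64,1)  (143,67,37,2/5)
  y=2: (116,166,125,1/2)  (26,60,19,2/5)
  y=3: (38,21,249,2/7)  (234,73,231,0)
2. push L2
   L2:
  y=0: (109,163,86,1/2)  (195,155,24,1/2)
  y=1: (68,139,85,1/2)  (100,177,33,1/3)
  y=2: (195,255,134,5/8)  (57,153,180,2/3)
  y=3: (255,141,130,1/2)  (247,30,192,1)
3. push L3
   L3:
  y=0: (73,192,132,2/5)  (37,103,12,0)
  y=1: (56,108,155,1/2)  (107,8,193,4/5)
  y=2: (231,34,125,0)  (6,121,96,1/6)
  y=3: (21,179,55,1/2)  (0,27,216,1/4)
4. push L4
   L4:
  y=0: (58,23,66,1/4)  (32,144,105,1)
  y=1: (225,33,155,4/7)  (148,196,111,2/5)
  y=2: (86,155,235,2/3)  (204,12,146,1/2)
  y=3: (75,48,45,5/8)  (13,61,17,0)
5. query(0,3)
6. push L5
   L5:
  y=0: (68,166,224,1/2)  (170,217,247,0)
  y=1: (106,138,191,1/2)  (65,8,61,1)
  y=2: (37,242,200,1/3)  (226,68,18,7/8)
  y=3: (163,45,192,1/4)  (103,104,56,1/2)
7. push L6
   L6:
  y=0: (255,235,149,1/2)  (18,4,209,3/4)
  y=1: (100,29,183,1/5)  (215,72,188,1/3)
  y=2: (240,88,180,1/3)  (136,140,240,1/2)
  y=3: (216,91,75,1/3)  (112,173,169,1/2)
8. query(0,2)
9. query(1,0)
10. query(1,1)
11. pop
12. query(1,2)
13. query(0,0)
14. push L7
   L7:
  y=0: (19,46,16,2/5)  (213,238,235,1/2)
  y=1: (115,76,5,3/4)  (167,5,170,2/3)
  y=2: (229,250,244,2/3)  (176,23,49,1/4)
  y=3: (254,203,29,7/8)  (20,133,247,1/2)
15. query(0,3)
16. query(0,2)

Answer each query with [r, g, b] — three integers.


query (0,3) [L1,L2,L3,L4] — begin 0,0,0
+L1 (α=2/7) → [76/7, 6, 498/7]
+L2 (α=1/2) → [1861/14, 147/2, 704/7]
+L3 (α=1/2) → [2155/28, 505/4, 1089/14]
+L4 (α=5/8) → [16965/224, 2475/32, 6417/112]
→ [76, 77, 57]

query (0,2) [L1,L2,L3,L4,L5,L6] — begin 0,0,0
L1 α=1/2: [58, 83, 125/2]
L2 α=5/8: [1149/8, 381/2, 1715/16]
L3 α=0: [1149/8, 381/2, 1715/16]
L4 α=2/3: [2525/24, 1001/6, 9235/48]
L5 α=1/3: [2969/36, 1727/9, 14035/72]
L6 α=1/3: [7289/54, 4246/27, 20515/108]
= [135, 157, 190]

(1,0) stack=L1,L2,L3,L4,L5,L6; from [0,0,0]:
after L1 α=1/7: [30, 176/7, 242/7]
after L2 α=1/2: [225/2, 1261/14, 205/7]
after L3 α=0: [225/2, 1261/14, 205/7]
after L4 α=1: [32, 144, 105]
after L5 α=0: [32, 144, 105]
after L6 α=3/4: [43/2, 39, 183]
→ [22, 39, 183]

query (1,1) [L1,L2,L3,L4,L5,L6] — begin 0,0,0
after L1 α=2/5: [286/5, 134/5, 74/5]
after L2 α=1/3: [1072/15, 1153/15, 313/15]
after L3 α=4/5: [7492/75, 1633/75, 11893/75]
after L4 α=2/5: [14892/125, 11433/125, 17443/125]
after L5 α=1: [65, 8, 61]
after L6 α=1/3: [115, 88/3, 310/3]
→ [115, 29, 103]

at x=1,y=2 over L1,L2,L3,L4,L5:
L1 α=2/5: [52/5, 24, 38/5]
L2 α=2/3: [622/15, 110, 1838/15]
L3 α=1/6: [320/9, 671/6, 1063/9]
L4 α=1/2: [1078/9, 743/12, 2377/18]
L5 α=7/8: [3829/18, 6455/96, 4645/144]
= [213, 67, 32]

(0,0) stack=L1,L2,L3,L4,L5; from [0,0,0]:
+L1 (α=1/2) → [49/2, 106, 86]
+L2 (α=1/2) → [267/4, 269/2, 86]
+L3 (α=2/5) → [277/4, 315/2, 522/5]
+L4 (α=1/4) → [1063/16, 991/8, 474/5]
+L5 (α=1/2) → [2151/32, 2319/16, 797/5]
→ [67, 145, 159]

at x=0,y=3 over L1,L2,L3,L4,L5,L7:
after L1 α=2/7: [76/7, 6, 498/7]
after L2 α=1/2: [1861/14, 147/2, 704/7]
after L3 α=1/2: [2155/28, 505/4, 1089/14]
after L4 α=5/8: [16965/224, 2475/32, 6417/112]
after L5 α=1/4: [87407/896, 8865/128, 40755/448]
after L7 α=7/8: [1680495/7168, 190753/1024, 131699/3584]
= [234, 186, 37]

query (0,2) [L1,L2,L3,L4,L5,L7] — begin 0,0,0
after L1 α=1/2: [58, 83, 125/2]
after L2 α=5/8: [1149/8, 381/2, 1715/16]
after L3 α=0: [1149/8, 381/2, 1715/16]
after L4 α=2/3: [2525/24, 1001/6, 9235/48]
after L5 α=1/3: [2969/36, 1727/9, 14035/72]
after L7 α=2/3: [19457/108, 6227/27, 49171/216]
rounded: [180, 231, 228]


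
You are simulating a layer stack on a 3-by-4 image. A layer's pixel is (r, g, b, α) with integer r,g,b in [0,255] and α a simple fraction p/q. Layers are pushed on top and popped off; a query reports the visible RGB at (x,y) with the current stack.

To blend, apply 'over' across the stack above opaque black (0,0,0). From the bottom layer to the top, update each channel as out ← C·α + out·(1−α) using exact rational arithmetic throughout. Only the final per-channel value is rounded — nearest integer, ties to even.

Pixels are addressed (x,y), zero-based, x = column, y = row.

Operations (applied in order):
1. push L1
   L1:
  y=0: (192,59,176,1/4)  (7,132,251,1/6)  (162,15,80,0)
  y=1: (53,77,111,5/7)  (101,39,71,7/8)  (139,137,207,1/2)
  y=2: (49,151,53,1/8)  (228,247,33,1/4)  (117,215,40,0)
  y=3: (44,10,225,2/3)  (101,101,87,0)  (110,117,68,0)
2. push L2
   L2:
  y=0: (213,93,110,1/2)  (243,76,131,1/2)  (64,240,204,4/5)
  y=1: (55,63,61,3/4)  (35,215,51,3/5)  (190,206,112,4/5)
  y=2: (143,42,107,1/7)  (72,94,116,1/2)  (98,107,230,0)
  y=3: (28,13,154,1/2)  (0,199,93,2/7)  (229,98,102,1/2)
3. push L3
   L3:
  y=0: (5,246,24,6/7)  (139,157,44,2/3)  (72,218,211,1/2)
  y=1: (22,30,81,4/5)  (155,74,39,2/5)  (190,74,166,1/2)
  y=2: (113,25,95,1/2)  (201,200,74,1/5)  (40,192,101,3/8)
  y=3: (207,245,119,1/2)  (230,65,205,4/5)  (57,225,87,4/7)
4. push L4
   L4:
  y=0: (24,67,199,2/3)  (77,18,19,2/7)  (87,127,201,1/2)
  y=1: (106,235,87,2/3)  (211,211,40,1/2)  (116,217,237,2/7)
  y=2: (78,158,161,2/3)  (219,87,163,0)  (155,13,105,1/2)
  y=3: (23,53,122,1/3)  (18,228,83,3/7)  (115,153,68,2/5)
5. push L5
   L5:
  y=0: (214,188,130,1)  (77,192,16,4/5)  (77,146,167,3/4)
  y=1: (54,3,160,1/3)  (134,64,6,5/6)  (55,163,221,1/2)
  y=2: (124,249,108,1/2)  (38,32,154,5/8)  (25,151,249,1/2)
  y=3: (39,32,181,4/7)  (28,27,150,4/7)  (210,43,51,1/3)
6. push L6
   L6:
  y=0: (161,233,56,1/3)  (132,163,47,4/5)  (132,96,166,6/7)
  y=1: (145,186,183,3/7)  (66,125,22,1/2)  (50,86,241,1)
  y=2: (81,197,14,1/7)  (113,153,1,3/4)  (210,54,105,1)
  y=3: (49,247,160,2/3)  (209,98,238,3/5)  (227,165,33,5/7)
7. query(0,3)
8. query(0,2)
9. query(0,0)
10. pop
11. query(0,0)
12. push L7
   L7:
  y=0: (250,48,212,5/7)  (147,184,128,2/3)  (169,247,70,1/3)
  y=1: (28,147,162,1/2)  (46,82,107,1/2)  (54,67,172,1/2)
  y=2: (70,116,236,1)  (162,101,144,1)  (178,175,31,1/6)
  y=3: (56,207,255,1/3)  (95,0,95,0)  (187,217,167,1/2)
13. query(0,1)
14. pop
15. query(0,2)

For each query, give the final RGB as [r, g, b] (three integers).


at x=0,y=3 over L1,L2,L3,L4,L5,L6:
+L1 (α=2/3) → [88/3, 20/3, 150]
+L2 (α=1/2) → [86/3, 59/6, 152]
+L3 (α=1/2) → [707/6, 1529/12, 271/2]
+L4 (α=1/3) → [776/9, 1847/18, 131]
+L5 (α=4/7) → [1244/21, 2615/42, 1117/7]
+L6 (α=2/3) → [3302/63, 23363/126, 1119/7]
rounded: [52, 185, 160]

at x=0,y=2 over L1,L2,L3,L4,L5,L6:
L1 α=1/8: [49/8, 151/8, 53/8]
L2 α=1/7: [719/28, 621/28, 587/28]
L3 α=1/2: [3883/56, 1321/56, 3247/56]
L4 α=2/3: [12619/168, 6339/56, 7093/56]
L5 α=1/2: [33451/336, 20283/112, 13141/112]
L6 α=1/7: [37987/392, 71881/392, 40207/392]
→ [97, 183, 103]

at x=0,y=0 over L1,L2,L3,L4,L5,L6:
L1 α=1/4: [48, 59/4, 44]
L2 α=1/2: [261/2, 431/8, 77]
L3 α=6/7: [321/14, 12239/56, 221/7]
L4 α=2/3: [331/14, 6581/56, 3007/21]
L5 α=1: [214, 188, 130]
L6 α=1/3: [589/3, 203, 316/3]
= [196, 203, 105]

query (0,0) [L1,L2,L3,L4,L5] — begin 0,0,0
L1 α=1/4: [48, 59/4, 44]
L2 α=1/2: [261/2, 431/8, 77]
L3 α=6/7: [321/14, 12239/56, 221/7]
L4 α=2/3: [331/14, 6581/56, 3007/21]
L5 α=1: [214, 188, 130]
rounded: [214, 188, 130]

(0,1) stack=L1,L2,L3,L4,L5,L7; from [0,0,0]:
after L1 α=5/7: [265/7, 55, 555/7]
after L2 α=3/4: [355/7, 61, 459/7]
after L3 α=4/5: [971/35, 181/5, 2727/35]
after L4 α=2/3: [2797/35, 2531/15, 2939/35]
after L5 α=1/3: [7484/105, 5107/45, 3826/35]
after L7 α=1/2: [5212/105, 5861/45, 4748/35]
rounded: [50, 130, 136]

at x=0,y=2 over L1,L2,L3,L4,L5:
after L1 α=1/8: [49/8, 151/8, 53/8]
after L2 α=1/7: [719/28, 621/28, 587/28]
after L3 α=1/2: [3883/56, 1321/56, 3247/56]
after L4 α=2/3: [12619/168, 6339/56, 7093/56]
after L5 α=1/2: [33451/336, 20283/112, 13141/112]
→ [100, 181, 117]


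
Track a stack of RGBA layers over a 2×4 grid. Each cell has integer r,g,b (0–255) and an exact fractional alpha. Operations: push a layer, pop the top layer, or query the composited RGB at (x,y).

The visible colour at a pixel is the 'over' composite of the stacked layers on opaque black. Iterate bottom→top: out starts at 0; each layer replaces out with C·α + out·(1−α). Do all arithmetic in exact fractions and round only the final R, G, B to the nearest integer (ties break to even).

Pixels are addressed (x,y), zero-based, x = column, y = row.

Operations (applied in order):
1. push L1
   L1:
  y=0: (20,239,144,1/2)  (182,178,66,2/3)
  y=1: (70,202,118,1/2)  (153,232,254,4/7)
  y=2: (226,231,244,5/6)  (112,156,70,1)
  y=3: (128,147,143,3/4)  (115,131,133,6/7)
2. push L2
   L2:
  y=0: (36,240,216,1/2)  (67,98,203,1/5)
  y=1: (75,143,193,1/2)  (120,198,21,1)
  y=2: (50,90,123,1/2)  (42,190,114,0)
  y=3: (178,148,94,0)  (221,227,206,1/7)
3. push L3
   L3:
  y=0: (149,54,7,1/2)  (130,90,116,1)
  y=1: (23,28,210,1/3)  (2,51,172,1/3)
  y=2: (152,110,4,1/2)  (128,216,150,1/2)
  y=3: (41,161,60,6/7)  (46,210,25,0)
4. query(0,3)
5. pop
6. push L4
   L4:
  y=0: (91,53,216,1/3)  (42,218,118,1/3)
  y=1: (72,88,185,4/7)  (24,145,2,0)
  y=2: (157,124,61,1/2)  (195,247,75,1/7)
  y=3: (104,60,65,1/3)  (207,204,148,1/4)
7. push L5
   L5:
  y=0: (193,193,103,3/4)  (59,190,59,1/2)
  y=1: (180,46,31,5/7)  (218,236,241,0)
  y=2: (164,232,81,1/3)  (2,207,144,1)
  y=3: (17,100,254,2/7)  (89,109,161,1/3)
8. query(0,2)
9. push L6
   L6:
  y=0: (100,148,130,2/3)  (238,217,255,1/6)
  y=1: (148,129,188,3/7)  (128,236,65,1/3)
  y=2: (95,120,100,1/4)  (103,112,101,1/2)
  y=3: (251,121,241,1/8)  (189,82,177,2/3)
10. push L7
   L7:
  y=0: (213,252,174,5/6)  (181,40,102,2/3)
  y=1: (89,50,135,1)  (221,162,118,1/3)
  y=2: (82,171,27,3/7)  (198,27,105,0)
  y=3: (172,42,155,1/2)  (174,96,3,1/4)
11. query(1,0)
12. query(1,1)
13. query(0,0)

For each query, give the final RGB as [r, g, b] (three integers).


query (0,3) [L1,L2,L3] — begin 0,0,0
after L1 α=3/4: [96, 441/4, 429/4]
after L2 α=0: [96, 441/4, 429/4]
after L3 α=6/7: [342/7, 615/4, 267/4]
→ [49, 154, 67]

(0,2) stack=L1,L2,L4,L5; from [0,0,0]:
L1 α=5/6: [565/3, 385/2, 610/3]
L2 α=1/2: [715/6, 565/4, 979/6]
L4 α=1/2: [1657/12, 1061/8, 1345/12]
L5 α=1/3: [2641/18, 663/4, 1831/18]
→ [147, 166, 102]

(1,0) stack=L1,L2,L4,L5,L6,L7; from [0,0,0]:
+L1 (α=2/3) → [364/3, 356/3, 44]
+L2 (α=1/5) → [1657/15, 1718/15, 379/5]
+L4 (α=1/3) → [3944/45, 6706/45, 1348/15]
+L5 (α=1/2) → [6599/90, 7628/45, 2233/30]
+L6 (α=1/6) → [10883/108, 9581/54, 3763/36]
+L7 (α=2/3) → [49979/324, 13901/162, 11107/108]
= [154, 86, 103]

query (1,1) [L1,L2,L4,L5,L6,L7] — begin 0,0,0
L1 α=4/7: [612/7, 928/7, 1016/7]
L2 α=1: [120, 198, 21]
L4 α=0: [120, 198, 21]
L5 α=0: [120, 198, 21]
L6 α=1/3: [368/3, 632/3, 107/3]
L7 α=1/3: [1399/9, 1750/9, 568/9]
= [155, 194, 63]

(0,0) stack=L1,L2,L4,L5,L6,L7; from [0,0,0]:
after L1 α=1/2: [10, 239/2, 72]
after L2 α=1/2: [23, 719/4, 144]
after L4 α=1/3: [137/3, 275/2, 168]
after L5 α=3/4: [937/6, 1433/8, 477/4]
after L6 α=2/3: [2137/18, 1267/8, 1517/12]
after L7 α=5/6: [21307/108, 11347/48, 11957/72]
→ [197, 236, 166]


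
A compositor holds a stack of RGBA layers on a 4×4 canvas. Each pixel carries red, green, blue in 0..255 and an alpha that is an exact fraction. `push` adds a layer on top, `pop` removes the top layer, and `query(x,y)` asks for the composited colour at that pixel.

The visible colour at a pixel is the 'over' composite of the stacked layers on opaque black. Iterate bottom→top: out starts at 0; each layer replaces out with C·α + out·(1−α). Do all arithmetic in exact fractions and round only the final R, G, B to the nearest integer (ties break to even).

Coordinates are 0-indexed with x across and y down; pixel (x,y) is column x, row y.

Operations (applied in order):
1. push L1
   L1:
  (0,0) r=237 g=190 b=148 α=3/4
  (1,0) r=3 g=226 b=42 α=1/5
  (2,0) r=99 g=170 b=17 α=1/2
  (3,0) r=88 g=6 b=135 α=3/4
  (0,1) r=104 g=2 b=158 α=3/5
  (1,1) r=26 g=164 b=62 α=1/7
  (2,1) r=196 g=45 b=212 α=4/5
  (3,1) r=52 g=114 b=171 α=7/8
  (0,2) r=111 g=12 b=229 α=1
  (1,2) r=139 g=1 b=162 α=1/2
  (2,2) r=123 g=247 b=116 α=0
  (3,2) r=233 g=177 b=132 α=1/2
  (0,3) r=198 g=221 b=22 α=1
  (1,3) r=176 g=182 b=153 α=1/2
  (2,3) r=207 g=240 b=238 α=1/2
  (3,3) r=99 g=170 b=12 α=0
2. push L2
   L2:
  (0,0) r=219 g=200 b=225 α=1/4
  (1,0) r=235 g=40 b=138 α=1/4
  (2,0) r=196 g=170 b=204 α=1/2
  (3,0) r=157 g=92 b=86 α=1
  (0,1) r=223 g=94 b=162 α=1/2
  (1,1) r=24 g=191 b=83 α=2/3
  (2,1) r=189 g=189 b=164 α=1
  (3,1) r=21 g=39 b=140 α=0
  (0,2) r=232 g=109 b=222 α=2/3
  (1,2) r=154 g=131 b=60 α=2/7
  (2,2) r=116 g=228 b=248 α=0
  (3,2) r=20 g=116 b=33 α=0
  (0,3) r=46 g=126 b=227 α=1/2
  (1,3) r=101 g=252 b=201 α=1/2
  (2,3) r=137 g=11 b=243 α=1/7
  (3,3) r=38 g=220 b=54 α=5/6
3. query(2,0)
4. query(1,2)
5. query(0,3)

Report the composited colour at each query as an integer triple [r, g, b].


query (2,0) [L1,L2] — begin 0,0,0
L1 α=1/2: [99/2, 85, 17/2]
L2 α=1/2: [491/4, 255/2, 425/4]
→ [123, 128, 106]

(1,2) stack=L1,L2; from [0,0,0]:
L1 α=1/2: [139/2, 1/2, 81]
L2 α=2/7: [1311/14, 529/14, 75]
rounded: [94, 38, 75]

query (0,3) [L1,L2] — begin 0,0,0
after L1 α=1: [198, 221, 22]
after L2 α=1/2: [122, 347/2, 249/2]
rounded: [122, 174, 124]


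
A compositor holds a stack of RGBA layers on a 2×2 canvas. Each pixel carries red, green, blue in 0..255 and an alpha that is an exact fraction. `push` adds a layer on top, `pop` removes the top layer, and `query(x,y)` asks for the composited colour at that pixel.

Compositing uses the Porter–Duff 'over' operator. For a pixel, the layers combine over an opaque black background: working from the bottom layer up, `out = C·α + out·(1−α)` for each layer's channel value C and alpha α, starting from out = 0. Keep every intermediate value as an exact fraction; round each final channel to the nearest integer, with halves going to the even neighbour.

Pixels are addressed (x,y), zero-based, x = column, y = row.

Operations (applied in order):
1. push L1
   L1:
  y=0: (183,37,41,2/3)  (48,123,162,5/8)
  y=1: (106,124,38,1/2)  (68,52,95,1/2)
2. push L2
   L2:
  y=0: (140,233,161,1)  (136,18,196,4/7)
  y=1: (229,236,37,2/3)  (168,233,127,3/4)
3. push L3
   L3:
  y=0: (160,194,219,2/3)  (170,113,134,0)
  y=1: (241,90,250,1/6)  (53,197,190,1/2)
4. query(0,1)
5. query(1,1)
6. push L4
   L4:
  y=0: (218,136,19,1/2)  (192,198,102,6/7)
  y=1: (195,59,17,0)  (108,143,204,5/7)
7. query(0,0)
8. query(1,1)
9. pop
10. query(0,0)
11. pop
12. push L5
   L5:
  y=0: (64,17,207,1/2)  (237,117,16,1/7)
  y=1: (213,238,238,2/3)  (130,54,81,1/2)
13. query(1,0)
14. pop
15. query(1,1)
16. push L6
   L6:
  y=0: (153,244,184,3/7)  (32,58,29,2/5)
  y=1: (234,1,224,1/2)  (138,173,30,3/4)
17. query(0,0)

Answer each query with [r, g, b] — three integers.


query (0,1) [L1,L2,L3] — begin 0,0,0
L1 α=1/2: [53, 62, 19]
L2 α=2/3: [511/3, 178, 31]
L3 α=1/6: [1639/9, 490/3, 135/2]
→ [182, 163, 68]

query (1,1) [L1,L2,L3] — begin 0,0,0
L1 α=1/2: [34, 26, 95/2]
L2 α=3/4: [269/2, 725/4, 857/8]
L3 α=1/2: [375/4, 1513/8, 2377/16]
rounded: [94, 189, 149]

at x=0,y=0 over L1,L2,L3,L4:
L1 α=2/3: [122, 74/3, 82/3]
L2 α=1: [140, 233, 161]
L3 α=2/3: [460/3, 207, 599/3]
L4 α=1/2: [557/3, 343/2, 328/3]
→ [186, 172, 109]

at x=1,y=1 over L1,L2,L3,L4:
L1 α=1/2: [34, 26, 95/2]
L2 α=3/4: [269/2, 725/4, 857/8]
L3 α=1/2: [375/4, 1513/8, 2377/16]
L4 α=5/7: [1455/14, 4373/28, 10537/56]
rounded: [104, 156, 188]

at x=0,y=0 over L1,L2,L3:
after L1 α=2/3: [122, 74/3, 82/3]
after L2 α=1: [140, 233, 161]
after L3 α=2/3: [460/3, 207, 599/3]
→ [153, 207, 200]

(1,0) stack=L1,L2,L5; from [0,0,0]:
after L1 α=5/8: [30, 615/8, 405/4]
after L2 α=4/7: [634/7, 2421/56, 4351/28]
after L5 α=1/7: [5463/49, 10539/196, 13277/98]
→ [111, 54, 135]

query (1,1) [L1,L2] — begin 0,0,0
L1 α=1/2: [34, 26, 95/2]
L2 α=3/4: [269/2, 725/4, 857/8]
= [134, 181, 107]

(0,0) stack=L1,L2,L6; from [0,0,0]:
+L1 (α=2/3) → [122, 74/3, 82/3]
+L2 (α=1) → [140, 233, 161]
+L6 (α=3/7) → [1019/7, 1664/7, 1196/7]
rounded: [146, 238, 171]


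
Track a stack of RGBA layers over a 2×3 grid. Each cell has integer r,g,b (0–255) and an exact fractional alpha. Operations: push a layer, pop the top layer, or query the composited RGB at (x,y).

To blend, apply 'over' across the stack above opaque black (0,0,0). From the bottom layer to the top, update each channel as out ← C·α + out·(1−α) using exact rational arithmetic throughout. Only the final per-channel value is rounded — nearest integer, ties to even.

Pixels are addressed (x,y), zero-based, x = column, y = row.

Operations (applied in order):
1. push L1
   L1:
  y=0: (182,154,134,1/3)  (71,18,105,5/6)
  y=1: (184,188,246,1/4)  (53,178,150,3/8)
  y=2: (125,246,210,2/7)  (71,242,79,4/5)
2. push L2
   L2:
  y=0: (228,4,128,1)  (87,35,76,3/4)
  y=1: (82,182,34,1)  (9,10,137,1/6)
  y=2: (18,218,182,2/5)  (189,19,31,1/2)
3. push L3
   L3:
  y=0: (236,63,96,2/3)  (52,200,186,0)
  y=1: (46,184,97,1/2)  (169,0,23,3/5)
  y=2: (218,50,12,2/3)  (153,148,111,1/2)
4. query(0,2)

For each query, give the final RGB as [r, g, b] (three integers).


(0,2) stack=L1,L2,L3; from [0,0,0]:
L1 α=2/7: [250/7, 492/7, 60]
L2 α=2/5: [1002/35, 4528/35, 544/5]
L3 α=2/3: [16262/105, 2676/35, 664/15]
rounded: [155, 76, 44]


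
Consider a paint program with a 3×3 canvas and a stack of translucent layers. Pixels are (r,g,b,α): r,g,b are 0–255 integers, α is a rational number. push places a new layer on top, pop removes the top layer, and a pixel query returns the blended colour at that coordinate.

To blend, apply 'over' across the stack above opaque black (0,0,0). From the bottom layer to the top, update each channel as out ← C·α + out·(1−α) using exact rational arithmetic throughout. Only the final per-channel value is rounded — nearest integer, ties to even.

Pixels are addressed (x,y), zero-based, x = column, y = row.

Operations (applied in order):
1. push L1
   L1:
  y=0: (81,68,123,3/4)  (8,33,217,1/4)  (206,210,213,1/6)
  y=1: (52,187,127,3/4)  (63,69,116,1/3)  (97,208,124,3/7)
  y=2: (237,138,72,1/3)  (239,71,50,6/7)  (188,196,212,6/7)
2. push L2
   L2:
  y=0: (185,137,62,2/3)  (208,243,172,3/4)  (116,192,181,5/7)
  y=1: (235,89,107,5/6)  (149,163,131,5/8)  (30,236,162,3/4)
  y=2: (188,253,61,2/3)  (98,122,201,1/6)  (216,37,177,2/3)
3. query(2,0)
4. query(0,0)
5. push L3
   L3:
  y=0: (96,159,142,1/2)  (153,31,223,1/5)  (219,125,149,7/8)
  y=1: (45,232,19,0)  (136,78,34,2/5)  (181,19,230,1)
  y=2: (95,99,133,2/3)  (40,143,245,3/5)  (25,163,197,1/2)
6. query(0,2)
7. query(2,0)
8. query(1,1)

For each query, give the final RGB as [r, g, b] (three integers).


(2,0) stack=L1,L2; from [0,0,0]:
+L1 (α=1/6) → [103/3, 35, 71/2]
+L2 (α=5/7) → [278/3, 1030/7, 976/7]
→ [93, 147, 139]

(0,0) stack=L1,L2; from [0,0,0]:
after L1 α=3/4: [243/4, 51, 369/4]
after L2 α=2/3: [1723/12, 325/3, 865/12]
rounded: [144, 108, 72]

(0,2) stack=L1,L2,L3; from [0,0,0]:
+L1 (α=1/3) → [79, 46, 24]
+L2 (α=2/3) → [455/3, 184, 146/3]
+L3 (α=2/3) → [1025/9, 382/3, 944/9]
= [114, 127, 105]

(2,0) stack=L1,L2,L3; from [0,0,0]:
after L1 α=1/6: [103/3, 35, 71/2]
after L2 α=5/7: [278/3, 1030/7, 976/7]
after L3 α=7/8: [4877/24, 7155/56, 8277/56]
= [203, 128, 148]

at x=1,y=1 over L1,L2,L3:
after L1 α=1/3: [21, 23, 116/3]
after L2 α=5/8: [101, 221/2, 771/8]
after L3 α=2/5: [115, 195/2, 2857/40]
= [115, 98, 71]


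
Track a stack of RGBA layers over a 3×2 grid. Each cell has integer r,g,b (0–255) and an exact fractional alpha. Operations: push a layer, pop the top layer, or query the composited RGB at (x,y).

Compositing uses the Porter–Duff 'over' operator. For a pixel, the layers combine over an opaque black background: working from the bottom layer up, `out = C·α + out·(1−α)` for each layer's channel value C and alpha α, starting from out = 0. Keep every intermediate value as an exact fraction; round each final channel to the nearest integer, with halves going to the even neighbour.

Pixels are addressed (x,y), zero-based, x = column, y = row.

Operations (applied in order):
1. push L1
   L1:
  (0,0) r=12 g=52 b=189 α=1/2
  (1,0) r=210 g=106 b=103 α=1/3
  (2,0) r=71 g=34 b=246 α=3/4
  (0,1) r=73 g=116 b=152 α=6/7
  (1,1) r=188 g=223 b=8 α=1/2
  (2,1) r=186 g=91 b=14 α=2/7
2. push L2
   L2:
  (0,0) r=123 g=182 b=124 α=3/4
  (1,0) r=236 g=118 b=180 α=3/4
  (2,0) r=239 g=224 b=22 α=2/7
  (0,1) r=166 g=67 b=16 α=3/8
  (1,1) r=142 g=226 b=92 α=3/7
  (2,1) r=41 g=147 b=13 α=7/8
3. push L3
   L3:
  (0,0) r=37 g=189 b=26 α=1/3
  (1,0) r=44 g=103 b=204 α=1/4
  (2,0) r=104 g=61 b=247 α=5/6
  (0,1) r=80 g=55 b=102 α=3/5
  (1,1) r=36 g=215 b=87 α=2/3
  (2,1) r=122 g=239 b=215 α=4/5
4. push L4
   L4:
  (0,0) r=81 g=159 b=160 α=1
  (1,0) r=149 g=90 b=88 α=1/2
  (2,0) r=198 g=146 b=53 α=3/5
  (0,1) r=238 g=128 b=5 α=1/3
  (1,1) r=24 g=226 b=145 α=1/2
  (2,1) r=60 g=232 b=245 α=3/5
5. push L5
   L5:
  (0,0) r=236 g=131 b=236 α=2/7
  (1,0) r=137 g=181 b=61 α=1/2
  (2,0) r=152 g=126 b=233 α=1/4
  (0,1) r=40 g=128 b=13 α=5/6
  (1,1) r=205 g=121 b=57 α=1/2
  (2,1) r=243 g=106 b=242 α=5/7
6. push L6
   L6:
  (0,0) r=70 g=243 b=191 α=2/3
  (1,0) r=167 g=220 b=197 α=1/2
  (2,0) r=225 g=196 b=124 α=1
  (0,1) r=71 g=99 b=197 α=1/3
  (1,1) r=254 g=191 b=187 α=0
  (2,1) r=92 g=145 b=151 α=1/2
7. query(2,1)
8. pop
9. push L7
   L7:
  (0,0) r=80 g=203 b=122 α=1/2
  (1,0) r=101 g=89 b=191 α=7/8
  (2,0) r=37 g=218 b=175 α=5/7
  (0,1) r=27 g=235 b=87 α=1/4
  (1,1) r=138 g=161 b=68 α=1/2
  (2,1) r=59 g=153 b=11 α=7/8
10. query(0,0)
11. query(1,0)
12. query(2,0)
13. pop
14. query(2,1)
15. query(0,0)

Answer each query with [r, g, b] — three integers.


query (2,1) [L1,L2,L3,L4,L5,L6] — begin 0,0,0
after L1 α=2/7: [372/7, 26, 4]
after L2 α=7/8: [2381/56, 1055/8, 95/8]
after L3 α=4/5: [29709/280, 8703/40, 1395/8]
after L4 α=3/5: [54909/700, 22623/100, 867/4]
after L5 α=5/7: [480159/2450, 49123/350, 3287/14]
after L6 α=1/2: [705559/4900, 99873/700, 5401/28]
= [144, 143, 193]

at x=0,y=0 over L1,L2,L3,L4,L5,L7:
+L1 (α=1/2) → [6, 26, 189/2]
+L2 (α=3/4) → [375/4, 143, 933/8]
+L3 (α=1/3) → [449/6, 475/3, 1037/12]
+L4 (α=1) → [81, 159, 160]
+L5 (α=2/7) → [877/7, 151, 1272/7]
+L7 (α=1/2) → [1437/14, 177, 1063/7]
rounded: [103, 177, 152]

query (1,0) [L1,L2,L3,L4,L5,L7] — begin 0,0,0
after L1 α=1/3: [70, 106/3, 103/3]
after L2 α=3/4: [389/2, 292/3, 1723/12]
after L3 α=1/4: [1255/8, 395/4, 2539/16]
after L4 α=1/2: [2447/16, 755/8, 3947/32]
after L5 α=1/2: [4639/32, 2203/16, 5899/64]
after L7 α=7/8: [27263/256, 12171/128, 91467/512]
→ [106, 95, 179]

query (2,0) [L1,L2,L3,L4,L5,L7] — begin 0,0,0
after L1 α=3/4: [213/4, 51/2, 369/2]
after L2 α=2/7: [2977/28, 1151/14, 1933/14]
after L3 α=5/6: [17537/168, 1807/28, 19223/84]
after L4 α=3/5: [67433/420, 7939/70, 25901/210]
after L5 α=1/4: [88713/560, 32637/280, 42211/280]
after L7 α=5/7: [140513/1960, 185237/980, 164711/980]
rounded: [72, 189, 168]

at x=2,y=1 over L1,L2,L3,L4,L5:
after L1 α=2/7: [372/7, 26, 4]
after L2 α=7/8: [2381/56, 1055/8, 95/8]
after L3 α=4/5: [29709/280, 8703/40, 1395/8]
after L4 α=3/5: [54909/700, 22623/100, 867/4]
after L5 α=5/7: [480159/2450, 49123/350, 3287/14]
= [196, 140, 235]

query (0,0) [L1,L2,L3,L4,L5] — begin 0,0,0
L1 α=1/2: [6, 26, 189/2]
L2 α=3/4: [375/4, 143, 933/8]
L3 α=1/3: [449/6, 475/3, 1037/12]
L4 α=1: [81, 159, 160]
L5 α=2/7: [877/7, 151, 1272/7]
→ [125, 151, 182]


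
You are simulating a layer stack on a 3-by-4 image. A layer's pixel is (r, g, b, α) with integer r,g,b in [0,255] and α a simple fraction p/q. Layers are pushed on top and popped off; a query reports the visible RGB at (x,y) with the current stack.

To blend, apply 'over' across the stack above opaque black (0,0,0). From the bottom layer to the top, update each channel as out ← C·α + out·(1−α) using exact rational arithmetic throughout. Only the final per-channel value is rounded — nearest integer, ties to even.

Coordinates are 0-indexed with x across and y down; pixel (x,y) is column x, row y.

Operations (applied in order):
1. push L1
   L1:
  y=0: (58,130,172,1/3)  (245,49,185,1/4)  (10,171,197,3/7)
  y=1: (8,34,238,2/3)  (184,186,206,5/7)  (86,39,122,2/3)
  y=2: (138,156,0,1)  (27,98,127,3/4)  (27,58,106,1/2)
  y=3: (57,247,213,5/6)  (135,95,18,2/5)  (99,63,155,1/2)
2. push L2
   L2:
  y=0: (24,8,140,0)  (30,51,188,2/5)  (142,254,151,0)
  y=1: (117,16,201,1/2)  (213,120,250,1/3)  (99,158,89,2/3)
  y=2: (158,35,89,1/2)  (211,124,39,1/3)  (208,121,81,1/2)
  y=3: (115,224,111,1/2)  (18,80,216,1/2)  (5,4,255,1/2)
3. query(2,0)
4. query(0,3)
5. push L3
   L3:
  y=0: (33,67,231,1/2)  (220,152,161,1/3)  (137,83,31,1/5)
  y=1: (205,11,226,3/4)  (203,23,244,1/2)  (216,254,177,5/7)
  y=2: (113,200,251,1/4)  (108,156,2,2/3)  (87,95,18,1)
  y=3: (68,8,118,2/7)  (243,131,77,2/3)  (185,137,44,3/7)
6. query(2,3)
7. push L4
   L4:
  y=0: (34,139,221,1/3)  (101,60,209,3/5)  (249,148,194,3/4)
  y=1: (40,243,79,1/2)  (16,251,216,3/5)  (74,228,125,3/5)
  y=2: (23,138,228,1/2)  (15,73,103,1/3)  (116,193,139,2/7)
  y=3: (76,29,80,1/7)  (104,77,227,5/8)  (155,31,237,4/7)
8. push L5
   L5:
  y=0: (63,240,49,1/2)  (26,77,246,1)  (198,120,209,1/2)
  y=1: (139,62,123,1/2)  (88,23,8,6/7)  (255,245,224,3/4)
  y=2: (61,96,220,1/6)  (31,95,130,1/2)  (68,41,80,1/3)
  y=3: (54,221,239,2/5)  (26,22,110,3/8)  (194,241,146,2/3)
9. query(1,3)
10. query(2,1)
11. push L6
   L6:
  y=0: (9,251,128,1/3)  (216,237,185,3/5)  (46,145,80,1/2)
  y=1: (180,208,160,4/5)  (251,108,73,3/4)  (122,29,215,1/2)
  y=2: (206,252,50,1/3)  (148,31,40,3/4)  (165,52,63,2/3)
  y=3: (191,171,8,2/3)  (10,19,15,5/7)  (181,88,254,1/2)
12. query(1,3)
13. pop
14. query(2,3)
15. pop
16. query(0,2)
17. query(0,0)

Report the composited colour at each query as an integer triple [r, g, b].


query (2,0) [L1,L2] — begin 0,0,0
L1 α=3/7: [30/7, 513/7, 591/7]
L2 α=0: [30/7, 513/7, 591/7]
rounded: [4, 73, 84]

at x=0,y=3 over L1,L2:
L1 α=5/6: [95/2, 1235/6, 355/2]
L2 α=1/2: [325/4, 2579/12, 577/4]
rounded: [81, 215, 144]

at x=2,y=3 over L1,L2,L3:
L1 α=1/2: [99/2, 63/2, 155/2]
L2 α=1/2: [109/4, 71/4, 665/4]
L3 α=3/7: [664/7, 482/7, 797/7]
rounded: [95, 69, 114]

(1,3) stack=L1,L2,L3,L4,L5; from [0,0,0]:
after L1 α=2/5: [54, 38, 36/5]
after L2 α=1/2: [36, 59, 558/5]
after L3 α=2/3: [174, 107, 1328/15]
after L4 α=5/8: [521/4, 353/4, 7003/40]
after L5 α=3/8: [2917/32, 2029/32, 9643/64]
rounded: [91, 63, 151]

(2,1) stack=L1,L2,L3,L4,L5; from [0,0,0]:
after L1 α=2/3: [172/3, 26, 244/3]
after L2 α=2/3: [766/9, 114, 778/9]
after L3 α=5/7: [11252/63, 214, 9521/63]
after L4 α=3/5: [7298/63, 1112/5, 42667/315]
after L5 α=3/4: [55493/252, 4787/20, 254347/1260]
rounded: [220, 239, 202]

(1,3) stack=L1,L2,L3,L4,L5,L6; from [0,0,0]:
L1 α=2/5: [54, 38, 36/5]
L2 α=1/2: [36, 59, 558/5]
L3 α=2/3: [174, 107, 1328/15]
L4 α=5/8: [521/4, 353/4, 7003/40]
L5 α=3/8: [2917/32, 2029/32, 9643/64]
L6 α=5/7: [531/16, 507/16, 12043/224]
rounded: [33, 32, 54]

at x=2,y=3 over L1,L2,L3,L4,L5:
+L1 (α=1/2) → [99/2, 63/2, 155/2]
+L2 (α=1/2) → [109/4, 71/4, 665/4]
+L3 (α=3/7) → [664/7, 482/7, 797/7]
+L4 (α=4/7) → [6332/49, 2314/49, 9027/49]
+L5 (α=2/3) → [8448/49, 8644/49, 23335/147]
= [172, 176, 159]

at x=0,y=2 over L1,L2,L3,L4:
+L1 (α=1) → [138, 156, 0]
+L2 (α=1/2) → [148, 191/2, 89/2]
+L3 (α=1/4) → [557/4, 973/8, 769/8]
+L4 (α=1/2) → [649/8, 2077/16, 2593/16]
= [81, 130, 162]

query (0,0) [L1,L2,L3,L4] — begin 0,0,0
after L1 α=1/3: [58/3, 130/3, 172/3]
after L2 α=0: [58/3, 130/3, 172/3]
after L3 α=1/2: [157/6, 331/6, 865/6]
after L4 α=1/3: [259/9, 748/9, 1528/9]
→ [29, 83, 170]
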